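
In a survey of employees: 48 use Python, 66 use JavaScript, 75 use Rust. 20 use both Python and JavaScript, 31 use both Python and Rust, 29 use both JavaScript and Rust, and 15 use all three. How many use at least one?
|A∪B∪C| = 48+66+75-20-31-29+15 = 124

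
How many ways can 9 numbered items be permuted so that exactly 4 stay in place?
Choose the 4 fixed points C(9,4) = 126, derange the rest: !5 = Σ_{j=0}^{5} (-1)^j·5!/j! = 120 - 120 + 60 - 20 + 5 - 1 = 44. Product = 126 × 44 = 5544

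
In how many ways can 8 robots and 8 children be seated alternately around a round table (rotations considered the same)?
Fix one of the robots: (8-1)! ways for the remaining robots, × 8! ways for the children = 5040 × 40320 = 203212800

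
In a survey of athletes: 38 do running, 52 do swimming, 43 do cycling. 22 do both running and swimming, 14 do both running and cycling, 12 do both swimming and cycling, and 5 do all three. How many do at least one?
|A∪B∪C| = 38+52+43-22-14-12+5 = 90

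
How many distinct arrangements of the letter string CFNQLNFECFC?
11! / (3! × 1! × 3! × 2! × 1! × 1!) = 554400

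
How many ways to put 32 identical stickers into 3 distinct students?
C(32+3-1, 3-1) = C(34, 2) = 561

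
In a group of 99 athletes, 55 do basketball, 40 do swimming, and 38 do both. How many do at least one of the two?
|A∪B| = |A| + |B| - |A∩B| = 55 + 40 - 38 = 57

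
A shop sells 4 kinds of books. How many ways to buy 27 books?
C(27+4-1, 4-1) = C(30, 3) = 4060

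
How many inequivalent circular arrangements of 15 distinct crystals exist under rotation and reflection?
(15-1)!/2 = 87178291200/2 = 43589145600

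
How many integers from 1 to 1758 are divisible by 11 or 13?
⌊1758/11⌋ + ⌊1758/13⌋ - ⌊1758/143⌋ = 159 + 135 - 12 = 282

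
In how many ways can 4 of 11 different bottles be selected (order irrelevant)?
C(11,4) = 11!/(4!×7!) = 330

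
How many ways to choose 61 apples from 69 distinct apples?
C(69,61) = 69!/(61!×8!) = 8361453672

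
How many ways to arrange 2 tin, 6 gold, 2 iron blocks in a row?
10! / (2! × 6! × 2!) = 1260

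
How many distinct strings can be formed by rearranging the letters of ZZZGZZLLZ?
9! / (1! × 2! × 6!) = 252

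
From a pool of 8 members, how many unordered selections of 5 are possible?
C(8,5) = 8!/(5!×3!) = 56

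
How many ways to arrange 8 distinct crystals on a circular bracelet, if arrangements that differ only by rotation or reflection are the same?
(8-1)!/2 = 5040/2 = 2520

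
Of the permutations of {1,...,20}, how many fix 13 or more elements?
Exactly j fixed points: C(20,j)·!(20-j); sum over j ≥ 13 (derangement numbers via !m = (m-1)·(!(m-1) + !(m-2)): !0..!7 = 1, 0, 1, 2, 9, 44, 265, 1854). Σ_{j=13}^{20} C(20,j)·!(20-j) = C(20,13)·!7 + C(20,14)·!6 + C(20,15)·!5 + C(20,16)·!4 + C(20,17)·!3 + C(20,18)·!2 + C(20,19)·!1 + C(20,20)·!0 = 77520·1854 + 38760·265 + 15504·44 + 4845·9 + 1140·2 + 190·1 + 20·0 + 1·1 = 154721732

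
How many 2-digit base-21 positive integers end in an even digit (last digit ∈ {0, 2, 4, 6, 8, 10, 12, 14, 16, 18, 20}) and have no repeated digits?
Last∈{0,2,4,6,8,10,12,14,16,18,20}. Last=0: 20. Last nonzero: 10×19×P(19,0) = 190. Total = 210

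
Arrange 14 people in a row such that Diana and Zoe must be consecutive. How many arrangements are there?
Treat the 2 as one block: (14-2+1)! × 2! = 6227020800 × 2 = 12454041600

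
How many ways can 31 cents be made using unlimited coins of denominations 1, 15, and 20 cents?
Coefficient of x^31 in 1/(1-x^1) · 1/(1-x^15) · 1/(1-x^20). Case on j = number of 20-cent coins (j = 0..1); remainder r = 31 - 20j is made from {1,15} in ⌊r/15⌋+1 ways. r = 31, 11 → 3 + 1 = 4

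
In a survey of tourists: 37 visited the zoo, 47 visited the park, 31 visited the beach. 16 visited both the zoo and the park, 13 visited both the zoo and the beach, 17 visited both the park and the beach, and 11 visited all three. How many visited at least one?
|A∪B∪C| = 37+47+31-16-13-17+11 = 80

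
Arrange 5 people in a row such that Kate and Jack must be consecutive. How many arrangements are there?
Treat the 2 as one block: (5-2+1)! × 2! = 24 × 2 = 48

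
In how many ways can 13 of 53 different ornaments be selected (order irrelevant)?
C(53,13) = 53!/(13!×40!) = 841392966470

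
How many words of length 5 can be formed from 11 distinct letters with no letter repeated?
P(11,5) = 11!/(11-5)! = 55440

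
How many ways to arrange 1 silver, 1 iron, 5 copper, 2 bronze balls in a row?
9! / (1! × 1! × 5! × 2!) = 1512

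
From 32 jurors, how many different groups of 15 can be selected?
C(32,15) = 32!/(15!×17!) = 565722720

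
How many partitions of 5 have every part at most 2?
Let r_j(i) = number of partitions of i into parts ≤ j, for i = 0..5. r_1(i) = 1 for all i; r_j(i) = r_{j-1}(i) + r_j(i-j). Rows j = 2..2: ≤2: 1 1 2 2 3 3. r_2(5) = 3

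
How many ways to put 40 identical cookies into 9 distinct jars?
C(40+9-1, 9-1) = C(48, 8) = 377348994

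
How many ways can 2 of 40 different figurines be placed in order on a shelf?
P(40,2) = 40!/(40-2)! = 1560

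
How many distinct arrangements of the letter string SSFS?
4! / (3! × 1!) = 4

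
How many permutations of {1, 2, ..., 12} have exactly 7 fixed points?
Choose the 7 fixed points C(12,7) = 792, derange the rest: !5 = Σ_{j=0}^{5} (-1)^j·5!/j! = 120 - 120 + 60 - 20 + 5 - 1 = 44. Product = 792 × 44 = 34848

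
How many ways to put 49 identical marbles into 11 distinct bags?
C(49+11-1, 11-1) = C(59, 10) = 62828356305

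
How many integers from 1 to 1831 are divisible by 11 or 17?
⌊1831/11⌋ + ⌊1831/17⌋ - ⌊1831/187⌋ = 166 + 107 - 9 = 264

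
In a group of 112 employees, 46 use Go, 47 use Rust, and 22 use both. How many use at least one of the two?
|A∪B| = |A| + |B| - |A∩B| = 46 + 47 - 22 = 71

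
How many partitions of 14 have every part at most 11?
Let r_j(i) = number of partitions of i into parts ≤ j, for i = 0..14. r_1(i) = 1 for all i; r_j(i) = r_{j-1}(i) + r_j(i-j). Rows j = 2..11: ≤2: 1 1 2 2 3 3 4 4 5 5 6 6 7 7 8; ≤3: 1 1 2 3 4 5 7 8 10 12 14 16 19 21 24; ≤4: 1 1 2 3 5 6 9 11 15 18 23 27 34 39 47; ≤5: 1 1 2 3 5 7 10 13 18 23 30 37 47 57 70; ≤6: 1 1 2 3 5 7 11 14 20 26 35 44 58 71 90; ≤7: 1 1 2 3 5 7 11 15 21 28 38 49 65 82 105; ≤8: 1 1 2 3 5 7 11 15 22 29 40 52 70 89 116; ≤9: 1 1 2 3 5 7 11 15 22 30 41 54 73 94 123; ≤10: 1 1 2 3 5 7 11 15 22 30 42 55 75 97 128; ≤11: 1 1 2 3 5 7 11 15 22 30 42 56 76 99 131. r_11(14) = 131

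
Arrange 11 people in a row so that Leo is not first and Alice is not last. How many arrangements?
By inclusion-exclusion: 11! - 2×(11-1)! + (11-2)! = 39916800 - 7257600 + 362880 = 33022080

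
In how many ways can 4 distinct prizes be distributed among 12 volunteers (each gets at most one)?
P(12,4) = 12!/(12-4)! = 11880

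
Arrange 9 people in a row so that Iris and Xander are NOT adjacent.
Total - adjacent = 9! - (9-1)!×2 = 362880 - 80640 = 282240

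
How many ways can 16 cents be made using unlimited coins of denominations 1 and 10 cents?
Coefficient of x^16 in 1/(1-x^1) · 1/(1-x^10). Use j coins of 10 for j = 0..⌊16/10⌋ = 1, the rest in 1s: 1 + 1 = 2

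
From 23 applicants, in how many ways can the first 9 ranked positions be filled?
P(23,9) = 23!/(23-9)! = 296541907200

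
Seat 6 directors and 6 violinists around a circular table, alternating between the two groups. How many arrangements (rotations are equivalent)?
Fix one of the directors: (6-1)! ways for the remaining directors, × 6! ways for the violinists = 120 × 720 = 86400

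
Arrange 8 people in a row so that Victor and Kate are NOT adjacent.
Total - adjacent = 8! - (8-1)!×2 = 40320 - 10080 = 30240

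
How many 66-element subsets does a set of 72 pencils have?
C(72,66) = 72!/(66!×6!) = 156238908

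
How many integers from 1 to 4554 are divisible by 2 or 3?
⌊4554/2⌋ + ⌊4554/3⌋ - ⌊4554/6⌋ = 2277 + 1518 - 759 = 3036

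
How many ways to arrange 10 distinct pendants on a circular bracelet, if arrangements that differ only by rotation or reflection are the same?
(10-1)!/2 = 362880/2 = 181440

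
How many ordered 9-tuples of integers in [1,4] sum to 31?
Coefficient of x^31 in (x + x² + ... + x^4)^9. By inclusion-exclusion on dice exceeding 4: Σ_j (-1)^j C(9,j)·C(31-1-4j, 8) = C(9,0)·C(30,8) - C(9,1)·C(26,8) + C(9,2)·C(22,8) - C(9,3)·C(18,8) + C(9,4)·C(14,8) - C(9,5)·C(10,8) = 1·5852925 - 9·1562275 + 36·319770 - 84·43758 + 126·3003 - 126·45 = 1206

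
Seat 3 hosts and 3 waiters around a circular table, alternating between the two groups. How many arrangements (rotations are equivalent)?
Fix one of the hosts: (3-1)! ways for the remaining hosts, × 3! ways for the waiters = 2 × 6 = 12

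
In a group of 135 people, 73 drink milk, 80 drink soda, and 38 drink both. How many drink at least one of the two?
|A∪B| = |A| + |B| - |A∩B| = 73 + 80 - 38 = 115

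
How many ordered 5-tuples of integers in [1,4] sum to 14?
Coefficient of x^14 in (x + x² + ... + x^4)^5. By inclusion-exclusion on dice exceeding 4: Σ_j (-1)^j C(5,j)·C(14-1-4j, 4) = C(5,0)·C(13,4) - C(5,1)·C(9,4) + C(5,2)·C(5,4) = 1·715 - 5·126 + 10·5 = 135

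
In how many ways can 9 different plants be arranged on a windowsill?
9! = 362880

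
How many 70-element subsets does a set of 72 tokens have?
C(72,70) = 72!/(70!×2!) = 2556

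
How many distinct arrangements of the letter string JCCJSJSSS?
9! / (4! × 2! × 3!) = 1260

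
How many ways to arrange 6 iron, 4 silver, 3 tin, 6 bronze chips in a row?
19! / (6! × 4! × 3! × 6!) = 1629547920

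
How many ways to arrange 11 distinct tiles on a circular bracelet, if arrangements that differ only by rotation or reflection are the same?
(11-1)!/2 = 3628800/2 = 1814400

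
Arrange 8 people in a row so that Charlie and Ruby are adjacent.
Treat as block: (8-1)! × 2! = 5040 × 2 = 10080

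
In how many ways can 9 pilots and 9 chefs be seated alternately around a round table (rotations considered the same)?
Fix one of the pilots: (9-1)! ways for the remaining pilots, × 9! ways for the chefs = 40320 × 362880 = 14631321600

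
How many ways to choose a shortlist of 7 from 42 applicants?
C(42,7) = 42!/(7!×35!) = 26978328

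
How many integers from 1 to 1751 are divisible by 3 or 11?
⌊1751/3⌋ + ⌊1751/11⌋ - ⌊1751/33⌋ = 583 + 159 - 53 = 689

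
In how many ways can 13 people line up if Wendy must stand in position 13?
Fix one position: (13-1)! = 479001600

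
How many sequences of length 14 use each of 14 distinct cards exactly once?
14! = 87178291200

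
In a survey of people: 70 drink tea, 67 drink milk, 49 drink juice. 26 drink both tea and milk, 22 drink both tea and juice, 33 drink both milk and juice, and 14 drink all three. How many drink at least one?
|A∪B∪C| = 70+67+49-26-22-33+14 = 119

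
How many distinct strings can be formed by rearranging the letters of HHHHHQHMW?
9! / (1! × 1! × 1! × 6!) = 504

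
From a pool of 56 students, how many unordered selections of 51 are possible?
C(56,51) = 56!/(51!×5!) = 3819816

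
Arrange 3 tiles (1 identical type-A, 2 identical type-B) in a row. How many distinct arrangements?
3! / (1! × 2!) = 3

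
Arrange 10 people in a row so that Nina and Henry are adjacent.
Treat as block: (10-1)! × 2! = 362880 × 2 = 725760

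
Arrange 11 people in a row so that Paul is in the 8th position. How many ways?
Fix one position: (11-1)! = 3628800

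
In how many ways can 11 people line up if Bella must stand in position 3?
Fix one position: (11-1)! = 3628800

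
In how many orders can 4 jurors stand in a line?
4! = 24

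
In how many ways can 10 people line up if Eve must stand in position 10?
Fix one position: (10-1)! = 362880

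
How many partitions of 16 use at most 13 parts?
By conjugation, equals partitions of 16 into parts ≤ 13. Let r_j(i) = number of partitions of i into parts ≤ j, for i = 0..16. r_1(i) = 1 for all i; r_j(i) = r_{j-1}(i) + r_j(i-j). Rows j = 2..13: ≤2: 1 1 2 2 3 3 4 4 5 5 6 6 7 7 8 8 9; ≤3: 1 1 2 3 4 5 7 8 10 12 14 16 19 21 24 27 30; ≤4: 1 1 2 3 5 6 9 11 15 18 23 27 34 39 47 54 64; ≤5: 1 1 2 3 5 7 10 13 18 23 30 37 47 57 70 84 101; ≤6: 1 1 2 3 5 7 11 14 20 26 35 44 58 71 90 110 136; ≤7: 1 1 2 3 5 7 11 15 21 28 38 49 65 82 105 131 164; ≤8: 1 1 2 3 5 7 11 15 22 29 40 52 70 89 116 146 186; ≤9: 1 1 2 3 5 7 11 15 22 30 41 54 73 94 123 157 201; ≤10: 1 1 2 3 5 7 11 15 22 30 42 55 75 97 128 164 212; ≤11: 1 1 2 3 5 7 11 15 22 30 42 56 76 99 131 169 219; ≤12: 1 1 2 3 5 7 11 15 22 30 42 56 77 100 133 172 224; ≤13: 1 1 2 3 5 7 11 15 22 30 42 56 77 101 134 174 227. r_13(16) = 227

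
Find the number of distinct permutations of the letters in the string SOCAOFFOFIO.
11! / (1! × 1! × 4! × 3! × 1! × 1!) = 277200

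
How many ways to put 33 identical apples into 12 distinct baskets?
C(33+12-1, 12-1) = C(44, 11) = 7669339132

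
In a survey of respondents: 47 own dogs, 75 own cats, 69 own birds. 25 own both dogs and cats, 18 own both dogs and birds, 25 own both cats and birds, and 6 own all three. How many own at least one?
|A∪B∪C| = 47+75+69-25-18-25+6 = 129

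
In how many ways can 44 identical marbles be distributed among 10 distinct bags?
C(44+10-1, 10-1) = C(53, 9) = 4431613550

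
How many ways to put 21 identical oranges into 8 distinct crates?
C(21+8-1, 8-1) = C(28, 7) = 1184040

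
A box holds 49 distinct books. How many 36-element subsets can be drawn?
C(49,36) = 49!/(36!×13!) = 262596783764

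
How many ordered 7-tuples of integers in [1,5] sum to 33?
Coefficient of x^33 in (x + x² + ... + x^5)^7. By inclusion-exclusion on dice exceeding 5: Σ_j (-1)^j C(7,j)·C(33-1-5j, 6) = C(7,0)·C(32,6) - C(7,1)·C(27,6) + C(7,2)·C(22,6) - C(7,3)·C(17,6) + C(7,4)·C(12,6) - C(7,5)·C(7,6) = 1·906192 - 7·296010 + 21·74613 - 35·12376 + 35·924 - 21·7 = 28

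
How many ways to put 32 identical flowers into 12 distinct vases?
C(32+12-1, 12-1) = C(43, 11) = 5752004349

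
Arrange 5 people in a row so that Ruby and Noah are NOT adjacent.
Total - adjacent = 5! - (5-1)!×2 = 120 - 48 = 72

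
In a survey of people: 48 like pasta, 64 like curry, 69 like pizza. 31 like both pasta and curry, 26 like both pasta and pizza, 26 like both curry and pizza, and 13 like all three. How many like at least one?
|A∪B∪C| = 48+64+69-31-26-26+13 = 111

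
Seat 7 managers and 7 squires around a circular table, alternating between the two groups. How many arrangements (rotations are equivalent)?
Fix one of the managers: (7-1)! ways for the remaining managers, × 7! ways for the squires = 720 × 5040 = 3628800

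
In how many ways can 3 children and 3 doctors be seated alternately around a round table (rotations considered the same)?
Fix one of the children: (3-1)! ways for the remaining children, × 3! ways for the doctors = 2 × 6 = 12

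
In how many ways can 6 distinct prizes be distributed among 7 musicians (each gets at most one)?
P(7,6) = 7!/(7-6)! = 5040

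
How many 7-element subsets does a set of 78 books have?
C(78,7) = 78!/(7!×71!) = 2641902120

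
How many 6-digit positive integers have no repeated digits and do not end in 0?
Last digit: 9 nonzero choices. First digit: 8 (nonzero, ≠last). Middle 4: P(8,4) = 1680. Total = 120960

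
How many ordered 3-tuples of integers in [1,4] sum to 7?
Coefficient of x^7 in (x + x² + ... + x^4)^3. By inclusion-exclusion on dice exceeding 4: Σ_j (-1)^j C(3,j)·C(7-1-4j, 2) = C(3,0)·C(6,2) - C(3,1)·C(2,2) = 1·15 - 3·1 = 12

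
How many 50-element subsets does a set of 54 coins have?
C(54,50) = 54!/(50!×4!) = 316251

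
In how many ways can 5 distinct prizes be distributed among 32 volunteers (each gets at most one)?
P(32,5) = 32!/(32-5)! = 24165120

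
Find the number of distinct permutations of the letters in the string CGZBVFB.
7! / (2! × 1! × 1! × 1! × 1! × 1!) = 2520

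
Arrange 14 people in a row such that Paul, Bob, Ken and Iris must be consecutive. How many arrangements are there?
Treat the 4 as one block: (14-4+1)! × 4! = 39916800 × 24 = 958003200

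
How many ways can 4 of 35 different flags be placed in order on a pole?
P(35,4) = 35!/(35-4)! = 1256640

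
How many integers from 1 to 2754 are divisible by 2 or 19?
⌊2754/2⌋ + ⌊2754/19⌋ - ⌊2754/38⌋ = 1377 + 144 - 72 = 1449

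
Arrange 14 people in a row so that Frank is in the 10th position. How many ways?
Fix one position: (14-1)! = 6227020800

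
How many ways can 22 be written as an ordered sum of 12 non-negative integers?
C(22+12-1, 12-1) = C(33, 11) = 193536720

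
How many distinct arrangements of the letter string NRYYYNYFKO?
10! / (1! × 1! × 4! × 1! × 2! × 1!) = 75600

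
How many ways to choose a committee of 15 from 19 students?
C(19,15) = 19!/(15!×4!) = 3876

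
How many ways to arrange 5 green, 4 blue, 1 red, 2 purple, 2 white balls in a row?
14! / (5! × 4! × 1! × 2! × 2!) = 7567560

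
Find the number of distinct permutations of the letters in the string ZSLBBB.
6! / (1! × 1! × 3! × 1!) = 120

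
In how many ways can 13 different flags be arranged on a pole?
13! = 6227020800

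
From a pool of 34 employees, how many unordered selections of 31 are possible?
C(34,31) = 34!/(31!×3!) = 5984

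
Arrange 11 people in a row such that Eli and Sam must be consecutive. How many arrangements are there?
Treat the 2 as one block: (11-2+1)! × 2! = 3628800 × 2 = 7257600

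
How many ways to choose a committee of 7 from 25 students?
C(25,7) = 25!/(7!×18!) = 480700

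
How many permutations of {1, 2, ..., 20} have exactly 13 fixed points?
Choose the 13 fixed points C(20,13) = 77520, derange the rest: !7 = Σ_{j=0}^{7} (-1)^j·7!/j! = 5040 - 5040 + 2520 - 840 + 210 - 42 + 7 - 1 = 1854. Product = 77520 × 1854 = 143722080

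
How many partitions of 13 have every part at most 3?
Let r_j(i) = number of partitions of i into parts ≤ j, for i = 0..13. r_1(i) = 1 for all i; r_j(i) = r_{j-1}(i) + r_j(i-j). Rows j = 2..3: ≤2: 1 1 2 2 3 3 4 4 5 5 6 6 7 7; ≤3: 1 1 2 3 4 5 7 8 10 12 14 16 19 21. r_3(13) = 21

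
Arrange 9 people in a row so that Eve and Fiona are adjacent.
Treat as block: (9-1)! × 2! = 40320 × 2 = 80640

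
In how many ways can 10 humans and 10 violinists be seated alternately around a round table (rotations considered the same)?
Fix one of the humans: (10-1)! ways for the remaining humans, × 10! ways for the violinists = 362880 × 3628800 = 1316818944000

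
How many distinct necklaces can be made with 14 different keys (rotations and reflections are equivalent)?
(14-1)!/2 = 6227020800/2 = 3113510400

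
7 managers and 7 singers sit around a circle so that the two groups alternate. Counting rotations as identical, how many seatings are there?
Fix one of the managers: (7-1)! ways for the remaining managers, × 7! ways for the singers = 720 × 5040 = 3628800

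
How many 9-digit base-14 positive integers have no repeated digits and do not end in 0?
Last digit: 13 nonzero choices. First digit: 12 (nonzero, ≠last). Middle 7: P(12,7) = 3991680. Total = 622702080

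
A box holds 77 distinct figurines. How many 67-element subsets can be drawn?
C(77,67) = 77!/(67!×10!) = 1096993404430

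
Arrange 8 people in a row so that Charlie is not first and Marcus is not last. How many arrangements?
By inclusion-exclusion: 8! - 2×(8-1)! + (8-2)! = 40320 - 10080 + 720 = 30960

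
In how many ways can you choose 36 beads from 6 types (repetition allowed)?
C(36+6-1, 6-1) = C(41, 5) = 749398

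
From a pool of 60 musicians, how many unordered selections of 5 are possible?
C(60,5) = 60!/(5!×55!) = 5461512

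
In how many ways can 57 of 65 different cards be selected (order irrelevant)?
C(65,57) = 65!/(57!×8!) = 5047381560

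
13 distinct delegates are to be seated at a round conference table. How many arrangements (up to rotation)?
Circular: fix one position, arrange the rest. (13-1)! = 479001600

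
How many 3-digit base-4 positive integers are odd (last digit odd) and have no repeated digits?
Last∈{1,3}. Last=0: 0. Last nonzero: 2×2×P(2,1) = 8. Total = 8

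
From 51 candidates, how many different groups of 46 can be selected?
C(51,46) = 51!/(46!×5!) = 2349060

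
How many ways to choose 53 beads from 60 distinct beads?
C(60,53) = 60!/(53!×7!) = 386206920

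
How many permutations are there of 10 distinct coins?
10! = 3628800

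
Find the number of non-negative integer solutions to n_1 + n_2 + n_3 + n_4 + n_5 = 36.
C(36+5-1, 5-1) = C(40, 4) = 91390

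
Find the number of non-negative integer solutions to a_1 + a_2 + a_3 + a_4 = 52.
C(52+4-1, 4-1) = C(55, 3) = 26235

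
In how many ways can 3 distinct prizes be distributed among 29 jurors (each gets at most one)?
P(29,3) = 29!/(29-3)! = 21924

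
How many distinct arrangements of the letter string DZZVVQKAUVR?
11! / (1! × 1! × 1! × 1! × 3! × 2! × 1! × 1!) = 3326400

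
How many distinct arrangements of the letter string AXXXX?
5! / (1! × 4!) = 5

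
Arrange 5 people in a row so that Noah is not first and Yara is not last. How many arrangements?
By inclusion-exclusion: 5! - 2×(5-1)! + (5-2)! = 120 - 48 + 6 = 78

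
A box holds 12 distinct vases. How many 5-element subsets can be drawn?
C(12,5) = 12!/(5!×7!) = 792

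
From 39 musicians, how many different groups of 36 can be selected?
C(39,36) = 39!/(36!×3!) = 9139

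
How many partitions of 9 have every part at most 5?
Let r_j(i) = number of partitions of i into parts ≤ j, for i = 0..9. r_1(i) = 1 for all i; r_j(i) = r_{j-1}(i) + r_j(i-j). Rows j = 2..5: ≤2: 1 1 2 2 3 3 4 4 5 5; ≤3: 1 1 2 3 4 5 7 8 10 12; ≤4: 1 1 2 3 5 6 9 11 15 18; ≤5: 1 1 2 3 5 7 10 13 18 23. r_5(9) = 23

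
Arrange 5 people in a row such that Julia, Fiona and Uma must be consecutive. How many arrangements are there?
Treat the 3 as one block: (5-3+1)! × 3! = 6 × 6 = 36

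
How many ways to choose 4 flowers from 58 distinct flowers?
C(58,4) = 58!/(4!×54!) = 424270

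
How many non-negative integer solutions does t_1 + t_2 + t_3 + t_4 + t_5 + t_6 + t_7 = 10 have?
C(10+7-1, 7-1) = C(16, 6) = 8008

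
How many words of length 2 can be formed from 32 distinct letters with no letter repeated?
P(32,2) = 32!/(32-2)! = 992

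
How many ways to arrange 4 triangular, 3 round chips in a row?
7! / (4! × 3!) = 35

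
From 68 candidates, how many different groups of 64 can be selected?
C(68,64) = 68!/(64!×4!) = 814385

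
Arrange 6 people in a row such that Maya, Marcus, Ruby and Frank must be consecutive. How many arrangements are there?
Treat the 4 as one block: (6-4+1)! × 4! = 6 × 24 = 144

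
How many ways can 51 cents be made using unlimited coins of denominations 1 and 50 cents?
Coefficient of x^51 in 1/(1-x^1) · 1/(1-x^50). Use j coins of 50 for j = 0..⌊51/50⌋ = 1, the rest in 1s: 1 + 1 = 2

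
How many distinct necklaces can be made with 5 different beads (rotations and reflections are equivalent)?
(5-1)!/2 = 24/2 = 12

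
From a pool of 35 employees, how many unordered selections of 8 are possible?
C(35,8) = 35!/(8!×27!) = 23535820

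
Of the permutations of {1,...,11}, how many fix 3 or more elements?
Exactly j fixed points: C(11,j)·!(11-j); sum over j ≥ 3 (derangement numbers via !m = (m-1)·(!(m-1) + !(m-2)): !0..!8 = 1, 0, 1, 2, 9, 44, 265, 1854, 14833). Σ_{j=3}^{11} C(11,j)·!(11-j) = C(11,3)·!8 + C(11,4)·!7 + C(11,5)·!6 + C(11,6)·!5 + C(11,7)·!4 + C(11,8)·!3 + C(11,9)·!2 + C(11,10)·!1 + C(11,11)·!0 = 165·14833 + 330·1854 + 462·265 + 462·44 + 330·9 + 165·2 + 55·1 + 11·0 + 1·1 = 3205379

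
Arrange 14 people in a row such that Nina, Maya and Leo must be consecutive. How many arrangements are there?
Treat the 3 as one block: (14-3+1)! × 3! = 479001600 × 6 = 2874009600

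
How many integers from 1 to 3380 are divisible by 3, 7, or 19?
⌊3380/3⌋+⌊3380/7⌋+⌊3380/19⌋ - ⌊3380/21⌋-⌊3380/57⌋-⌊3380/133⌋ + ⌊3380/399⌋ = 1126+482+177 - 160-59-25 + 8 = 1549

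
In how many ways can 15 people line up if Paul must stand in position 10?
Fix one position: (15-1)! = 87178291200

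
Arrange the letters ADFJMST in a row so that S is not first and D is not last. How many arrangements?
By inclusion-exclusion: 7! - 2×(7-1)! + (7-2)! = 5040 - 1440 + 120 = 3720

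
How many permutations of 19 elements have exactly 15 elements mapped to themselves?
Choose the 15 fixed points C(19,15) = 3876, derange the rest: !4 = Σ_{j=0}^{4} (-1)^j·4!/j! = 24 - 24 + 12 - 4 + 1 = 9. Product = 3876 × 9 = 34884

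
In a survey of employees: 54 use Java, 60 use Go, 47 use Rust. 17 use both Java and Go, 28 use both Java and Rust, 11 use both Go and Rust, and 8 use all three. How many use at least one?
|A∪B∪C| = 54+60+47-17-28-11+8 = 113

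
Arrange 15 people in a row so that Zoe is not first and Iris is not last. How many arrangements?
By inclusion-exclusion: 15! - 2×(15-1)! + (15-2)! = 1307674368000 - 174356582400 + 6227020800 = 1139544806400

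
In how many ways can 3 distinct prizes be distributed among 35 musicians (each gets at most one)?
P(35,3) = 35!/(35-3)! = 39270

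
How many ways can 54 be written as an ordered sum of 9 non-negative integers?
C(54+9-1, 9-1) = C(62, 8) = 3381098545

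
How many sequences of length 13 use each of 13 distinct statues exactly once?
13! = 6227020800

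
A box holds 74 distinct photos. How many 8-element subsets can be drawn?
C(74,8) = 74!/(8!×66!) = 15071474661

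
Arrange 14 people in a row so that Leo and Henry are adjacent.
Treat as block: (14-1)! × 2! = 6227020800 × 2 = 12454041600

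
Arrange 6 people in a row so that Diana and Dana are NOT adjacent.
Total - adjacent = 6! - (6-1)!×2 = 720 - 240 = 480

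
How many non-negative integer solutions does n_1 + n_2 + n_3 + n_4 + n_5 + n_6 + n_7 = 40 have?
C(40+7-1, 7-1) = C(46, 6) = 9366819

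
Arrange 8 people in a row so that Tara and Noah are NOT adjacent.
Total - adjacent = 8! - (8-1)!×2 = 40320 - 10080 = 30240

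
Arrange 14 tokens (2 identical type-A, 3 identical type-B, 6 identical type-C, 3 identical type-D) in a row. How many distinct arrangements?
14! / (2! × 3! × 6! × 3!) = 1681680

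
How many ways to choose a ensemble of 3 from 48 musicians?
C(48,3) = 48!/(3!×45!) = 17296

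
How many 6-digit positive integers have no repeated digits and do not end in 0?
Last digit: 9 nonzero choices. First digit: 8 (nonzero, ≠last). Middle 4: P(8,4) = 1680. Total = 120960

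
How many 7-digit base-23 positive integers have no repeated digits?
First digit: 22 choices (nonzero). Then descending: 22 × 22 × 21 × 20 × 19 × 18 × 17 = 1181869920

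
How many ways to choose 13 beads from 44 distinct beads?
C(44,13) = 44!/(13!×31!) = 51915526432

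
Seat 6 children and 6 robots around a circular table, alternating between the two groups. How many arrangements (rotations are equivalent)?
Fix one of the children: (6-1)! ways for the remaining children, × 6! ways for the robots = 120 × 720 = 86400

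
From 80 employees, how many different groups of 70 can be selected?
C(80,70) = 80!/(70!×10!) = 1646492110120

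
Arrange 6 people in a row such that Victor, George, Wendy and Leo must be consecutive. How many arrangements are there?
Treat the 4 as one block: (6-4+1)! × 4! = 6 × 24 = 144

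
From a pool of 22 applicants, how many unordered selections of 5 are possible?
C(22,5) = 22!/(5!×17!) = 26334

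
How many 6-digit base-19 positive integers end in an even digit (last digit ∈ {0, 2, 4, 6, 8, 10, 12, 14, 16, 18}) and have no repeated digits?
Last∈{0,2,4,6,8,10,12,14,16,18}. Last=0: 1028160. Last nonzero: 9×17×P(17,4) = 8739360. Total = 9767520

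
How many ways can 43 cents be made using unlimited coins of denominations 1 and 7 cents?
Coefficient of x^43 in 1/(1-x^1) · 1/(1-x^7). Use j coins of 7 for j = 0..⌊43/7⌋ = 6, the rest in 1s: 6 + 1 = 7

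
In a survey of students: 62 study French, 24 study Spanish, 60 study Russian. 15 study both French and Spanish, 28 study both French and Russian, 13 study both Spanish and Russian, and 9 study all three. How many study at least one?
|A∪B∪C| = 62+24+60-15-28-13+9 = 99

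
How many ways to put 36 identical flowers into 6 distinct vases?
C(36+6-1, 6-1) = C(41, 5) = 749398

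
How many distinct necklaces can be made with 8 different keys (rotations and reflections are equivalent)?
(8-1)!/2 = 5040/2 = 2520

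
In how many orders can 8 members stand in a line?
8! = 40320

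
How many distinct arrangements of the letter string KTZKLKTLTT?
10! / (1! × 4! × 2! × 3!) = 12600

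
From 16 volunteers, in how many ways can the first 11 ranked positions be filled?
P(16,11) = 16!/(16-11)! = 174356582400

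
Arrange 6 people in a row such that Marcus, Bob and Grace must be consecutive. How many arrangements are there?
Treat the 3 as one block: (6-3+1)! × 3! = 24 × 6 = 144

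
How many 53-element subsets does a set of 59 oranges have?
C(59,53) = 59!/(53!×6!) = 45057474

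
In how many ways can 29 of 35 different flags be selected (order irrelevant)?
C(35,29) = 35!/(29!×6!) = 1623160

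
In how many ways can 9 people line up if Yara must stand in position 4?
Fix one position: (9-1)! = 40320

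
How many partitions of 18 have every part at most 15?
Let r_j(i) = number of partitions of i into parts ≤ j, for i = 0..18. r_1(i) = 1 for all i; r_j(i) = r_{j-1}(i) + r_j(i-j). Rows j = 2..15: ≤2: 1 1 2 2 3 3 4 4 5 5 6 6 7 7 8 8 9 9 10; ≤3: 1 1 2 3 4 5 7 8 10 12 14 16 19 21 24 27 30 33 37; ≤4: 1 1 2 3 5 6 9 11 15 18 23 27 34 39 47 54 64 72 84; ≤5: 1 1 2 3 5 7 10 13 18 23 30 37 47 57 70 84 101 119 141; ≤6: 1 1 2 3 5 7 11 14 20 26 35 44 58 71 90 110 136 163 199; ≤7: 1 1 2 3 5 7 11 15 21 28 38 49 65 82 105 131 164 201 248; ≤8: 1 1 2 3 5 7 11 15 22 29 40 52 70 89 116 146 186 230 288; ≤9: 1 1 2 3 5 7 11 15 22 30 41 54 73 94 123 157 201 252 318; ≤10: 1 1 2 3 5 7 11 15 22 30 42 55 75 97 128 164 212 267 340; ≤11: 1 1 2 3 5 7 11 15 22 30 42 56 76 99 131 169 219 278 355; ≤12: 1 1 2 3 5 7 11 15 22 30 42 56 77 100 133 172 224 285 366; ≤13: 1 1 2 3 5 7 11 15 22 30 42 56 77 101 134 174 227 290 373; ≤14: 1 1 2 3 5 7 11 15 22 30 42 56 77 101 135 175 229 293 378; ≤15: 1 1 2 3 5 7 11 15 22 30 42 56 77 101 135 176 230 295 381. r_15(18) = 381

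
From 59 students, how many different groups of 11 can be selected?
C(59,11) = 59!/(11!×48!) = 279871768995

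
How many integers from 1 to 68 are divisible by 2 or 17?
⌊68/2⌋ + ⌊68/17⌋ - ⌊68/34⌋ = 34 + 4 - 2 = 36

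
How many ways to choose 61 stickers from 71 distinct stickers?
C(71,61) = 71!/(61!×10!) = 461738052776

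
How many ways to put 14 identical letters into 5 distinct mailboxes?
C(14+5-1, 5-1) = C(18, 4) = 3060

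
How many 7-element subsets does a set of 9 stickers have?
C(9,7) = 9!/(7!×2!) = 36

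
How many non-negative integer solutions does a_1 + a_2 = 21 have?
C(21+2-1, 2-1) = C(22, 1) = 22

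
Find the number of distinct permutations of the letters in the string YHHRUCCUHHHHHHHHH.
17! / (11! × 1! × 1! × 2! × 2!) = 2227680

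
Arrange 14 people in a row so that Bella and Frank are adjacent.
Treat as block: (14-1)! × 2! = 6227020800 × 2 = 12454041600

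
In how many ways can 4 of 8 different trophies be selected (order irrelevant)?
C(8,4) = 8!/(4!×4!) = 70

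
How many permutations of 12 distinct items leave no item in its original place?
!12 = Σ_{j=0}^{12} (-1)^j·12!/j! = 479001600 - 479001600 + 239500800 - 79833600 + 19958400 - 3991680 + 665280 - 95040 + 11880 - 1320 + 132 - 12 + 1 = 176214841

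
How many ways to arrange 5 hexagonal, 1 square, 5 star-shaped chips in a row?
11! / (5! × 1! × 5!) = 2772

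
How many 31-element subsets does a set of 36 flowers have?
C(36,31) = 36!/(31!×5!) = 376992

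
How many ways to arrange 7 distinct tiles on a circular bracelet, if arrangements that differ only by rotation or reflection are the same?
(7-1)!/2 = 720/2 = 360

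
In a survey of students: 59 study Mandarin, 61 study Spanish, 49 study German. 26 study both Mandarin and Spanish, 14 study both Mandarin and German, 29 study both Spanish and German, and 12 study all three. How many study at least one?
|A∪B∪C| = 59+61+49-26-14-29+12 = 112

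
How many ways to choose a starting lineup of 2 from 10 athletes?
C(10,2) = 10!/(2!×8!) = 45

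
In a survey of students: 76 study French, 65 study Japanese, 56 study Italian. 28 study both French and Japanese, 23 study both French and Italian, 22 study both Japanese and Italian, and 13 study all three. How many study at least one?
|A∪B∪C| = 76+65+56-28-23-22+13 = 137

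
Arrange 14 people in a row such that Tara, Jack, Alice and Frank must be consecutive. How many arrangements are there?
Treat the 4 as one block: (14-4+1)! × 4! = 39916800 × 24 = 958003200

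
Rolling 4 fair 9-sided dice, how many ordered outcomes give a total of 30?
Coefficient of x^30 in (x + x² + ... + x^9)^4. By inclusion-exclusion on dice exceeding 9: Σ_j (-1)^j C(4,j)·C(30-1-9j, 3) = C(4,0)·C(29,3) - C(4,1)·C(20,3) + C(4,2)·C(11,3) = 1·3654 - 4·1140 + 6·165 = 84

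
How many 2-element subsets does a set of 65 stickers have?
C(65,2) = 65!/(2!×63!) = 2080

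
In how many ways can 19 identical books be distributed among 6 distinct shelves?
C(19+6-1, 6-1) = C(24, 5) = 42504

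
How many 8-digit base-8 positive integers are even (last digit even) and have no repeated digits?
Last∈{0,2,4,6}. Last=0: 5040. Last nonzero: 3×6×P(6,6) = 12960. Total = 18000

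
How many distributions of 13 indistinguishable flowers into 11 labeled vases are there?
C(13+11-1, 11-1) = C(23, 10) = 1144066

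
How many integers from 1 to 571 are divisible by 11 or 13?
⌊571/11⌋ + ⌊571/13⌋ - ⌊571/143⌋ = 51 + 43 - 3 = 91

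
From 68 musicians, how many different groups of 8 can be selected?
C(68,8) = 68!/(8!×60!) = 7392009768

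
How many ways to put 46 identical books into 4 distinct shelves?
C(46+4-1, 4-1) = C(49, 3) = 18424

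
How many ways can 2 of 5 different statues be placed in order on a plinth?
P(5,2) = 5!/(5-2)! = 20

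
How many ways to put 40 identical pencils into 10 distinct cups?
C(40+10-1, 10-1) = C(49, 9) = 2054455634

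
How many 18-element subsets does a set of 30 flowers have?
C(30,18) = 30!/(18!×12!) = 86493225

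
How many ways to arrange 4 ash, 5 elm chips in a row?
9! / (4! × 5!) = 126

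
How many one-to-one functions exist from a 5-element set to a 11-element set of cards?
P(11,5) = 11!/(11-5)! = 55440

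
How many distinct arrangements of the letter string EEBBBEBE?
8! / (4! × 4!) = 70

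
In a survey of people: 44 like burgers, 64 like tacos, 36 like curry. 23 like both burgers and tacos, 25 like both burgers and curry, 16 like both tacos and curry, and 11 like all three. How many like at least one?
|A∪B∪C| = 44+64+36-23-25-16+11 = 91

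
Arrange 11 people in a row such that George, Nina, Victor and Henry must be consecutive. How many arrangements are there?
Treat the 4 as one block: (11-4+1)! × 4! = 40320 × 24 = 967680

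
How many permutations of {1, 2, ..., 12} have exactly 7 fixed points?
Choose the 7 fixed points C(12,7) = 792, derange the rest: !5 = Σ_{j=0}^{5} (-1)^j·5!/j! = 120 - 120 + 60 - 20 + 5 - 1 = 44. Product = 792 × 44 = 34848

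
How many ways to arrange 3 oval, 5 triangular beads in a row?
8! / (3! × 5!) = 56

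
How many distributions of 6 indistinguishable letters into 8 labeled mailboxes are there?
C(6+8-1, 8-1) = C(13, 7) = 1716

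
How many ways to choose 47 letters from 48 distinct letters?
C(48,47) = 48!/(47!×1!) = 48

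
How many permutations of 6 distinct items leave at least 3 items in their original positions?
Exactly j fixed points: C(6,j)·!(6-j); sum over j ≥ 3 (derangement numbers via !m = (m-1)·(!(m-1) + !(m-2)): !0..!3 = 1, 0, 1, 2). Σ_{j=3}^{6} C(6,j)·!(6-j) = C(6,3)·!3 + C(6,4)·!2 + C(6,5)·!1 + C(6,6)·!0 = 20·2 + 15·1 + 6·0 + 1·1 = 56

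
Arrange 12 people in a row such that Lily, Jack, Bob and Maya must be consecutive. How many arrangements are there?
Treat the 4 as one block: (12-4+1)! × 4! = 362880 × 24 = 8709120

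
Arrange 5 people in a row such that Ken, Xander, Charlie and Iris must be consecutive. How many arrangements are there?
Treat the 4 as one block: (5-4+1)! × 4! = 2 × 24 = 48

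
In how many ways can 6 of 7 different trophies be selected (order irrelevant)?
C(7,6) = 7!/(6!×1!) = 7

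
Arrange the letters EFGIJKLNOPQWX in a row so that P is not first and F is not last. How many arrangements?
By inclusion-exclusion: 13! - 2×(13-1)! + (13-2)! = 6227020800 - 958003200 + 39916800 = 5308934400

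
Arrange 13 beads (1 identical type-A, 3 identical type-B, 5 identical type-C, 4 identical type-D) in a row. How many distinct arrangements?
13! / (1! × 3! × 5! × 4!) = 360360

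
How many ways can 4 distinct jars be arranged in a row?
4! = 24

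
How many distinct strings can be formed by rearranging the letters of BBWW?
4! / (2! × 2!) = 6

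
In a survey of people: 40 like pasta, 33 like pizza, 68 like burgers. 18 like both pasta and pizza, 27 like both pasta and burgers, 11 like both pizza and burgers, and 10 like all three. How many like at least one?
|A∪B∪C| = 40+33+68-18-27-11+10 = 95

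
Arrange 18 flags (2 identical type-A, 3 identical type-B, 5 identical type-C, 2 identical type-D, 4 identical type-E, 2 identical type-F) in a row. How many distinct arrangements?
18! / (2! × 3! × 5! × 2! × 4! × 2!) = 46313467200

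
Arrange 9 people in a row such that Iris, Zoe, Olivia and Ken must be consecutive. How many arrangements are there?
Treat the 4 as one block: (9-4+1)! × 4! = 720 × 24 = 17280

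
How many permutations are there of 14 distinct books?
14! = 87178291200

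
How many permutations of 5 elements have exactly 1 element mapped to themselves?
Choose the 1 fixed point C(5,1) = 5, derange the rest: !4 = Σ_{j=0}^{4} (-1)^j·4!/j! = 24 - 24 + 12 - 4 + 1 = 9. Product = 5 × 9 = 45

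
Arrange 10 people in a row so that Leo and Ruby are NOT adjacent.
Total - adjacent = 10! - (10-1)!×2 = 3628800 - 725760 = 2903040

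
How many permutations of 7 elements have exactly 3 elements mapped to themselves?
Choose the 3 fixed points C(7,3) = 35, derange the rest: !4 = Σ_{j=0}^{4} (-1)^j·4!/j! = 24 - 24 + 12 - 4 + 1 = 9. Product = 35 × 9 = 315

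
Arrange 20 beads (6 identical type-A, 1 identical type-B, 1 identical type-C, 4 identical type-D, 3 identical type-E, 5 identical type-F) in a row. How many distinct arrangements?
20! / (6! × 1! × 1! × 4! × 3! × 5!) = 195545750400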